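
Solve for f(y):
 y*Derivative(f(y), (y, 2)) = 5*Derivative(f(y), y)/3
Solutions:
 f(y) = C1 + C2*y^(8/3)


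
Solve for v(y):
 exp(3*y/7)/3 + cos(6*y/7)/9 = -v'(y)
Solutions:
 v(y) = C1 - 7*exp(3*y/7)/9 - 7*sin(6*y/7)/54


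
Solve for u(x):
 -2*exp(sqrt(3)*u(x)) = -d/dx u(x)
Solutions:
 u(x) = sqrt(3)*(2*log(-1/(C1 + 2*x)) - log(3))/6


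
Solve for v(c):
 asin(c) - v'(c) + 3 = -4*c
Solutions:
 v(c) = C1 + 2*c^2 + c*asin(c) + 3*c + sqrt(1 - c^2)


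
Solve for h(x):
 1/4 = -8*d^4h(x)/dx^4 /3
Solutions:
 h(x) = C1 + C2*x + C3*x^2 + C4*x^3 - x^4/256


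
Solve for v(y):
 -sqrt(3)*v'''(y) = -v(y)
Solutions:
 v(y) = C3*exp(3^(5/6)*y/3) + (C1*sin(3^(1/3)*y/2) + C2*cos(3^(1/3)*y/2))*exp(-3^(5/6)*y/6)


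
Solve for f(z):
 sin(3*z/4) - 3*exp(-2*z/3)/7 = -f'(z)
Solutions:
 f(z) = C1 + 4*cos(3*z/4)/3 - 9*exp(-2*z/3)/14


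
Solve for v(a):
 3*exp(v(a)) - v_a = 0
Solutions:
 v(a) = log(-1/(C1 + 3*a))


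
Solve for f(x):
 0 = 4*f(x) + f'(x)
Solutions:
 f(x) = C1*exp(-4*x)


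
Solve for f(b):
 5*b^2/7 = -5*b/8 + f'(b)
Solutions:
 f(b) = C1 + 5*b^3/21 + 5*b^2/16


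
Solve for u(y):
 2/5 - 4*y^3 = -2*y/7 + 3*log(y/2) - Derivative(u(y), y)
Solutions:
 u(y) = C1 + y^4 - y^2/7 + 3*y*log(y) - 17*y/5 - y*log(8)


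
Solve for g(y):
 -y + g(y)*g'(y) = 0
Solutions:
 g(y) = -sqrt(C1 + y^2)
 g(y) = sqrt(C1 + y^2)


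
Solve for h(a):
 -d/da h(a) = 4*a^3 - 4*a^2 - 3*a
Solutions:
 h(a) = C1 - a^4 + 4*a^3/3 + 3*a^2/2


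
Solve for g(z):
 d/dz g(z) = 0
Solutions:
 g(z) = C1


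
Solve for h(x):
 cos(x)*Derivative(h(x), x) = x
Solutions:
 h(x) = C1 + Integral(x/cos(x), x)


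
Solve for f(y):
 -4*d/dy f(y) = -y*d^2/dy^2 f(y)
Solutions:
 f(y) = C1 + C2*y^5


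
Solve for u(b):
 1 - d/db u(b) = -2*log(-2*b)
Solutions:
 u(b) = C1 + 2*b*log(-b) + b*(-1 + 2*log(2))


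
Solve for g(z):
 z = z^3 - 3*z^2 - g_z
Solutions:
 g(z) = C1 + z^4/4 - z^3 - z^2/2


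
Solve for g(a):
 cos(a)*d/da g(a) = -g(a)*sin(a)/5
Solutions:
 g(a) = C1*cos(a)^(1/5)


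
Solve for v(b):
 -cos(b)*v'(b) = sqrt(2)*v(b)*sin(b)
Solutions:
 v(b) = C1*cos(b)^(sqrt(2))


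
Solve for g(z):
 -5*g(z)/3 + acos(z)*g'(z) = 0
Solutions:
 g(z) = C1*exp(5*Integral(1/acos(z), z)/3)


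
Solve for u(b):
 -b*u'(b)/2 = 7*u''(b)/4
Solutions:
 u(b) = C1 + C2*erf(sqrt(7)*b/7)


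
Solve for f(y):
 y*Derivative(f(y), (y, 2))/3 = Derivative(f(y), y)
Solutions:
 f(y) = C1 + C2*y^4


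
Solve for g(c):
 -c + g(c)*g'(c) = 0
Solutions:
 g(c) = -sqrt(C1 + c^2)
 g(c) = sqrt(C1 + c^2)


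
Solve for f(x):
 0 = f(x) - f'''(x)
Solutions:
 f(x) = C3*exp(x) + (C1*sin(sqrt(3)*x/2) + C2*cos(sqrt(3)*x/2))*exp(-x/2)


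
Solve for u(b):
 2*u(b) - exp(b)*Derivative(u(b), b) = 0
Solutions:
 u(b) = C1*exp(-2*exp(-b))


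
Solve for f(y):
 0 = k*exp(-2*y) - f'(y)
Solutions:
 f(y) = C1 - k*exp(-2*y)/2


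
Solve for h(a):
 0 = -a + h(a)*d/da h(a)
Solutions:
 h(a) = -sqrt(C1 + a^2)
 h(a) = sqrt(C1 + a^2)


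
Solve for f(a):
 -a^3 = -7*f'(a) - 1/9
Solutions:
 f(a) = C1 + a^4/28 - a/63


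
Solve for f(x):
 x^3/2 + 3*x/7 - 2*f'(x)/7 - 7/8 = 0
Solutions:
 f(x) = C1 + 7*x^4/16 + 3*x^2/4 - 49*x/16


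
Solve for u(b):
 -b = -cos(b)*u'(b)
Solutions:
 u(b) = C1 + Integral(b/cos(b), b)


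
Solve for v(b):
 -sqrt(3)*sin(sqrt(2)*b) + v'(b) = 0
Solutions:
 v(b) = C1 - sqrt(6)*cos(sqrt(2)*b)/2


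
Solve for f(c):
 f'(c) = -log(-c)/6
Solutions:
 f(c) = C1 - c*log(-c)/6 + c/6


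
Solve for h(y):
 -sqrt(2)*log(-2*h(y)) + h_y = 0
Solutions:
 -sqrt(2)*Integral(1/(log(-_y) + log(2)), (_y, h(y)))/2 = C1 - y


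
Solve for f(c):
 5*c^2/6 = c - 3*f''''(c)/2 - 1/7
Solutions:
 f(c) = C1 + C2*c + C3*c^2 + C4*c^3 - c^6/648 + c^5/180 - c^4/252


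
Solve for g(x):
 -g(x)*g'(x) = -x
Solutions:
 g(x) = -sqrt(C1 + x^2)
 g(x) = sqrt(C1 + x^2)


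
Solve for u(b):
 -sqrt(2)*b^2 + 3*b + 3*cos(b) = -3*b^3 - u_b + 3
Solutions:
 u(b) = C1 - 3*b^4/4 + sqrt(2)*b^3/3 - 3*b^2/2 + 3*b - 3*sin(b)


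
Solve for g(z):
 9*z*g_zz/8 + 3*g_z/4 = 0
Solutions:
 g(z) = C1 + C2*z^(1/3)


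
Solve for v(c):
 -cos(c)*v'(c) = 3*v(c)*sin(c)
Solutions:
 v(c) = C1*cos(c)^3


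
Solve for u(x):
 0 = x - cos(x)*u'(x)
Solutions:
 u(x) = C1 + Integral(x/cos(x), x)


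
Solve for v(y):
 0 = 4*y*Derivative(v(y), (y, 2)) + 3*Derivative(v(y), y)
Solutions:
 v(y) = C1 + C2*y^(1/4)


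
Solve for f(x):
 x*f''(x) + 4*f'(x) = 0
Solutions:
 f(x) = C1 + C2/x^3


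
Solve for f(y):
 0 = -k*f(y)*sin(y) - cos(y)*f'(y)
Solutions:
 f(y) = C1*exp(k*log(cos(y)))


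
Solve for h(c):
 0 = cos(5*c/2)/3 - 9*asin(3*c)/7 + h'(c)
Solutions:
 h(c) = C1 + 9*c*asin(3*c)/7 + 3*sqrt(1 - 9*c^2)/7 - 2*sin(5*c/2)/15


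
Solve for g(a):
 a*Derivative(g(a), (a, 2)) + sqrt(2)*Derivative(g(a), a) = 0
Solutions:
 g(a) = C1 + C2*a^(1 - sqrt(2))


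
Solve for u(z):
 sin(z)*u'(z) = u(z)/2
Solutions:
 u(z) = C1*(cos(z) - 1)^(1/4)/(cos(z) + 1)^(1/4)


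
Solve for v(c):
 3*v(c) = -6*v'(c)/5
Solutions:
 v(c) = C1*exp(-5*c/2)


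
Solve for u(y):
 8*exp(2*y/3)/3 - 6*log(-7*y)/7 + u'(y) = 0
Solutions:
 u(y) = C1 + 6*y*log(-y)/7 + 6*y*(-1 + log(7))/7 - 4*exp(2*y/3)


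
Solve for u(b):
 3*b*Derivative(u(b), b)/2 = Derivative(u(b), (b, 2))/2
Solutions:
 u(b) = C1 + C2*erfi(sqrt(6)*b/2)


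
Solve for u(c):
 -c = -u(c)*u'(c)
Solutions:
 u(c) = -sqrt(C1 + c^2)
 u(c) = sqrt(C1 + c^2)


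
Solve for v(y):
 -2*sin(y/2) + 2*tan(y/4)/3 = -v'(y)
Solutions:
 v(y) = C1 + 8*log(cos(y/4))/3 - 4*cos(y/2)


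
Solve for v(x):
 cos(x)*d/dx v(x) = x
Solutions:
 v(x) = C1 + Integral(x/cos(x), x)


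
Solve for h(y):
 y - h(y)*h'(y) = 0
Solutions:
 h(y) = -sqrt(C1 + y^2)
 h(y) = sqrt(C1 + y^2)


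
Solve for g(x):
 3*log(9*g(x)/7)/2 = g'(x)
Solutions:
 -2*Integral(1/(log(_y) - log(7) + 2*log(3)), (_y, g(x)))/3 = C1 - x


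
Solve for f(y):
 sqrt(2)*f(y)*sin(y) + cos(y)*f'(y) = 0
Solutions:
 f(y) = C1*cos(y)^(sqrt(2))


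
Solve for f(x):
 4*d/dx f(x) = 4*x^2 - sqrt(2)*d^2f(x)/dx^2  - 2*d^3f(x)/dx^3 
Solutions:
 f(x) = C1 + x^3/3 - sqrt(2)*x^2/4 - 3*x/4 + (C2*sin(sqrt(30)*x/4) + C3*cos(sqrt(30)*x/4))*exp(-sqrt(2)*x/4)


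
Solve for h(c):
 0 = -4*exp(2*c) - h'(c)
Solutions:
 h(c) = C1 - 2*exp(2*c)


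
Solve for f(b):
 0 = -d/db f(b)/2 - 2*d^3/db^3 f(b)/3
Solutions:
 f(b) = C1 + C2*sin(sqrt(3)*b/2) + C3*cos(sqrt(3)*b/2)


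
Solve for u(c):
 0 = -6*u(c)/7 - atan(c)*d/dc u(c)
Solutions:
 u(c) = C1*exp(-6*Integral(1/atan(c), c)/7)


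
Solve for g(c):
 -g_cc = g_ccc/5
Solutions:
 g(c) = C1 + C2*c + C3*exp(-5*c)


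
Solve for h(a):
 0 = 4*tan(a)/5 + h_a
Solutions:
 h(a) = C1 + 4*log(cos(a))/5


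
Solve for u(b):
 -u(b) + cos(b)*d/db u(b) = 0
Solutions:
 u(b) = C1*sqrt(sin(b) + 1)/sqrt(sin(b) - 1)


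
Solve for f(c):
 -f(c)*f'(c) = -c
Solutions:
 f(c) = -sqrt(C1 + c^2)
 f(c) = sqrt(C1 + c^2)


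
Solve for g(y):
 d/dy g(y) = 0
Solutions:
 g(y) = C1


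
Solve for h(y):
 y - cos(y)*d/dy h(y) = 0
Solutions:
 h(y) = C1 + Integral(y/cos(y), y)


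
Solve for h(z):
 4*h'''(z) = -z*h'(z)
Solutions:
 h(z) = C1 + Integral(C2*airyai(-2^(1/3)*z/2) + C3*airybi(-2^(1/3)*z/2), z)


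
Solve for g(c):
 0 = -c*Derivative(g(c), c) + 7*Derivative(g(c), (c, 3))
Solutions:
 g(c) = C1 + Integral(C2*airyai(7^(2/3)*c/7) + C3*airybi(7^(2/3)*c/7), c)


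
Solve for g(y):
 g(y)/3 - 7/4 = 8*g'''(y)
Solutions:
 g(y) = C3*exp(3^(2/3)*y/6) + (C1*sin(3^(1/6)*y/4) + C2*cos(3^(1/6)*y/4))*exp(-3^(2/3)*y/12) + 21/4


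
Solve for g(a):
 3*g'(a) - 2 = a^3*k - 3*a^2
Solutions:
 g(a) = C1 + a^4*k/12 - a^3/3 + 2*a/3


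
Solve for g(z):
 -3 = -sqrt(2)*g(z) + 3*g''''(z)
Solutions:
 g(z) = C1*exp(-2^(1/8)*3^(3/4)*z/3) + C2*exp(2^(1/8)*3^(3/4)*z/3) + C3*sin(2^(1/8)*3^(3/4)*z/3) + C4*cos(2^(1/8)*3^(3/4)*z/3) + 3*sqrt(2)/2


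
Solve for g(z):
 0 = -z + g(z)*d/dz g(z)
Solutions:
 g(z) = -sqrt(C1 + z^2)
 g(z) = sqrt(C1 + z^2)


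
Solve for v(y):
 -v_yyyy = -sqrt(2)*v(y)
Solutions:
 v(y) = C1*exp(-2^(1/8)*y) + C2*exp(2^(1/8)*y) + C3*sin(2^(1/8)*y) + C4*cos(2^(1/8)*y)


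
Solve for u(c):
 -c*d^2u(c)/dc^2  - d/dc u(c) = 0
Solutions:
 u(c) = C1 + C2*log(c)


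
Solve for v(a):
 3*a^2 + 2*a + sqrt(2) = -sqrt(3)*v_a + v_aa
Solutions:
 v(a) = C1 + C2*exp(sqrt(3)*a) - sqrt(3)*a^3/3 - a^2 - sqrt(3)*a^2/3 - 2*sqrt(3)*a/3 - sqrt(6)*a/3 - 2*a/3


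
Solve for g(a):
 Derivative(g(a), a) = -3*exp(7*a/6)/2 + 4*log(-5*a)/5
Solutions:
 g(a) = C1 + 4*a*log(-a)/5 + 4*a*(-1 + log(5))/5 - 9*exp(7*a/6)/7


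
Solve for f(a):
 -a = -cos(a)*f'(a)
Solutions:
 f(a) = C1 + Integral(a/cos(a), a)


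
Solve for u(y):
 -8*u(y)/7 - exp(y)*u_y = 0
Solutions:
 u(y) = C1*exp(8*exp(-y)/7)


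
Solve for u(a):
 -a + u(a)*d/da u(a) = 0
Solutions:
 u(a) = -sqrt(C1 + a^2)
 u(a) = sqrt(C1 + a^2)


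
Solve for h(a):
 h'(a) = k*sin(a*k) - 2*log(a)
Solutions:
 h(a) = C1 - 2*a*log(a) + 2*a + k*Piecewise((-cos(a*k)/k, Ne(k, 0)), (0, True))


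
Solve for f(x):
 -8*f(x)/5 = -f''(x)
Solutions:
 f(x) = C1*exp(-2*sqrt(10)*x/5) + C2*exp(2*sqrt(10)*x/5)


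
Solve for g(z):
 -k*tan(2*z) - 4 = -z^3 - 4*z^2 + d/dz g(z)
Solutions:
 g(z) = C1 + k*log(cos(2*z))/2 + z^4/4 + 4*z^3/3 - 4*z


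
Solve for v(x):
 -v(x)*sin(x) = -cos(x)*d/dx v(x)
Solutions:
 v(x) = C1/cos(x)


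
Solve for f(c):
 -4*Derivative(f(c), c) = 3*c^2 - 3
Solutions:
 f(c) = C1 - c^3/4 + 3*c/4


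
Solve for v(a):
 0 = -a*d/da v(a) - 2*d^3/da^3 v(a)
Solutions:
 v(a) = C1 + Integral(C2*airyai(-2^(2/3)*a/2) + C3*airybi(-2^(2/3)*a/2), a)


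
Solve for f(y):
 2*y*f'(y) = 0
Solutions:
 f(y) = C1


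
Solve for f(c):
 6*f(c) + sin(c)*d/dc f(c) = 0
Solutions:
 f(c) = C1*(cos(c)^3 + 3*cos(c)^2 + 3*cos(c) + 1)/(cos(c)^3 - 3*cos(c)^2 + 3*cos(c) - 1)


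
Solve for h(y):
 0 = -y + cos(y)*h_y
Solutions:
 h(y) = C1 + Integral(y/cos(y), y)


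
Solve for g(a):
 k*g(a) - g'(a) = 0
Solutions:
 g(a) = C1*exp(a*k)


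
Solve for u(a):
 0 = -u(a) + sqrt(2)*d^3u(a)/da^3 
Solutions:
 u(a) = C3*exp(2^(5/6)*a/2) + (C1*sin(2^(5/6)*sqrt(3)*a/4) + C2*cos(2^(5/6)*sqrt(3)*a/4))*exp(-2^(5/6)*a/4)


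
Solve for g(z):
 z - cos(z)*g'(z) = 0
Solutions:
 g(z) = C1 + Integral(z/cos(z), z)


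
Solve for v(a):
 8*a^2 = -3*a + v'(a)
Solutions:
 v(a) = C1 + 8*a^3/3 + 3*a^2/2


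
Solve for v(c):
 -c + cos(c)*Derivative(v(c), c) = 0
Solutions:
 v(c) = C1 + Integral(c/cos(c), c)


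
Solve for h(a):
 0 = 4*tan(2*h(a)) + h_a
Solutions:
 h(a) = -asin(C1*exp(-8*a))/2 + pi/2
 h(a) = asin(C1*exp(-8*a))/2


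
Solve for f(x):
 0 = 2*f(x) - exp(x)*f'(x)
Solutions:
 f(x) = C1*exp(-2*exp(-x))


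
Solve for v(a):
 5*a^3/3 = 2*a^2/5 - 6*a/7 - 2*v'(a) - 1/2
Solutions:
 v(a) = C1 - 5*a^4/24 + a^3/15 - 3*a^2/14 - a/4


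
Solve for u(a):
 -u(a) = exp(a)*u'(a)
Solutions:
 u(a) = C1*exp(exp(-a))


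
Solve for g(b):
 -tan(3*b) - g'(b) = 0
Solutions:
 g(b) = C1 + log(cos(3*b))/3


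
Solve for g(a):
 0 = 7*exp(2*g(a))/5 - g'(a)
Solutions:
 g(a) = log(-1/(C1 + 7*a))/2 - log(2) + log(10)/2
 g(a) = log(-sqrt(-1/(C1 + 7*a))) - log(2) + log(10)/2


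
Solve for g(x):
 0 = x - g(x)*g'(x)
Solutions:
 g(x) = -sqrt(C1 + x^2)
 g(x) = sqrt(C1 + x^2)


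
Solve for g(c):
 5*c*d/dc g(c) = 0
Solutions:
 g(c) = C1


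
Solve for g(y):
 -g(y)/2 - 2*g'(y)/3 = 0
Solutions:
 g(y) = C1*exp(-3*y/4)


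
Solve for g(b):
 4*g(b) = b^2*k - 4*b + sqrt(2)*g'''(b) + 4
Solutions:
 g(b) = C3*exp(sqrt(2)*b) + b^2*k/4 - b + (C1*sin(sqrt(6)*b/2) + C2*cos(sqrt(6)*b/2))*exp(-sqrt(2)*b/2) + 1


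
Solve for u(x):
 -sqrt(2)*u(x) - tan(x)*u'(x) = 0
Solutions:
 u(x) = C1/sin(x)^(sqrt(2))


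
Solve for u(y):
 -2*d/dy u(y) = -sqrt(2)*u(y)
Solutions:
 u(y) = C1*exp(sqrt(2)*y/2)


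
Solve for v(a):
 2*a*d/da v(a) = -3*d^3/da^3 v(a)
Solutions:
 v(a) = C1 + Integral(C2*airyai(-2^(1/3)*3^(2/3)*a/3) + C3*airybi(-2^(1/3)*3^(2/3)*a/3), a)


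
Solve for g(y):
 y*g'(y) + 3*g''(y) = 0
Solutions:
 g(y) = C1 + C2*erf(sqrt(6)*y/6)


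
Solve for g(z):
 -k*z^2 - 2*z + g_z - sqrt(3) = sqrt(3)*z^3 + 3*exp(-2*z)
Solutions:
 g(z) = C1 + k*z^3/3 + sqrt(3)*z^4/4 + z^2 + sqrt(3)*z - 3*exp(-2*z)/2


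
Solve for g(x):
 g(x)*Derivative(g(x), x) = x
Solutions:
 g(x) = -sqrt(C1 + x^2)
 g(x) = sqrt(C1 + x^2)


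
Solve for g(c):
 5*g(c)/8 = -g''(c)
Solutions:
 g(c) = C1*sin(sqrt(10)*c/4) + C2*cos(sqrt(10)*c/4)


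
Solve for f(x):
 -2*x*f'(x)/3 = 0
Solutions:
 f(x) = C1


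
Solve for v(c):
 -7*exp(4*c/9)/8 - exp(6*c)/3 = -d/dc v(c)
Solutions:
 v(c) = C1 + 63*exp(4*c/9)/32 + exp(6*c)/18


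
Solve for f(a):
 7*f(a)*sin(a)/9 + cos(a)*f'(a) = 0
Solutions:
 f(a) = C1*cos(a)^(7/9)


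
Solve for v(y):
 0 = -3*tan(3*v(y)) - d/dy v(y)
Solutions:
 v(y) = -asin(C1*exp(-9*y))/3 + pi/3
 v(y) = asin(C1*exp(-9*y))/3


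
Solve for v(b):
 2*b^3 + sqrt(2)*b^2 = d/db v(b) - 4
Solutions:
 v(b) = C1 + b^4/2 + sqrt(2)*b^3/3 + 4*b


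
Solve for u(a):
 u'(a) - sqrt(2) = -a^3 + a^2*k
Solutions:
 u(a) = C1 - a^4/4 + a^3*k/3 + sqrt(2)*a


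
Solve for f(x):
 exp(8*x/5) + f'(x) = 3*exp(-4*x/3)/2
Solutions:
 f(x) = C1 - 5*exp(8*x/5)/8 - 9*exp(-4*x/3)/8


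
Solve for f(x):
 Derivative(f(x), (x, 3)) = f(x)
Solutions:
 f(x) = C3*exp(x) + (C1*sin(sqrt(3)*x/2) + C2*cos(sqrt(3)*x/2))*exp(-x/2)


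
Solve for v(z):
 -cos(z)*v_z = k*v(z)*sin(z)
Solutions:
 v(z) = C1*exp(k*log(cos(z)))


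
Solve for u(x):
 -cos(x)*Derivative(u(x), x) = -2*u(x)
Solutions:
 u(x) = C1*(sin(x) + 1)/(sin(x) - 1)


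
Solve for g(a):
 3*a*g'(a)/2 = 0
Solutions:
 g(a) = C1


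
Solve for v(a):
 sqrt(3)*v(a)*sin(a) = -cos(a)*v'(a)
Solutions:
 v(a) = C1*cos(a)^(sqrt(3))


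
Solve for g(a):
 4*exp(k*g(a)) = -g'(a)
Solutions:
 g(a) = Piecewise((log(1/(C1*k + 4*a*k))/k, Ne(k, 0)), (nan, True))
 g(a) = Piecewise((C1 - 4*a, Eq(k, 0)), (nan, True))


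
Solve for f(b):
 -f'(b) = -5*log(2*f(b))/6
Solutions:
 -6*Integral(1/(log(_y) + log(2)), (_y, f(b)))/5 = C1 - b


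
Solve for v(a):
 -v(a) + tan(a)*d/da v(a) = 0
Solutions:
 v(a) = C1*sin(a)


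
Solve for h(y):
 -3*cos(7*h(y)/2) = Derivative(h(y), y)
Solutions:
 h(y) = -2*asin((C1 + exp(21*y))/(C1 - exp(21*y)))/7 + 2*pi/7
 h(y) = 2*asin((C1 + exp(21*y))/(C1 - exp(21*y)))/7


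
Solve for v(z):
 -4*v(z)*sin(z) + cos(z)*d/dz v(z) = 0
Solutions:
 v(z) = C1/cos(z)^4


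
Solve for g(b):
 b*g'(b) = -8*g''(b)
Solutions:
 g(b) = C1 + C2*erf(b/4)


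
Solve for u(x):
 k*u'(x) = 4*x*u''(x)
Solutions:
 u(x) = C1 + x^(re(k)/4 + 1)*(C2*sin(log(x)*Abs(im(k))/4) + C3*cos(log(x)*im(k)/4))


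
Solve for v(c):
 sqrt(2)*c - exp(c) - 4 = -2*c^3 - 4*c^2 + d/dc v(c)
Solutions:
 v(c) = C1 + c^4/2 + 4*c^3/3 + sqrt(2)*c^2/2 - 4*c - exp(c)


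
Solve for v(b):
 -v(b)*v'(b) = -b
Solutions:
 v(b) = -sqrt(C1 + b^2)
 v(b) = sqrt(C1 + b^2)


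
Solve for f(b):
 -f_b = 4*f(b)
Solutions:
 f(b) = C1*exp(-4*b)


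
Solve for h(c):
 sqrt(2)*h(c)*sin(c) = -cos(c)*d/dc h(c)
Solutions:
 h(c) = C1*cos(c)^(sqrt(2))


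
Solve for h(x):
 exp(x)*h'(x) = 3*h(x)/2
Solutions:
 h(x) = C1*exp(-3*exp(-x)/2)


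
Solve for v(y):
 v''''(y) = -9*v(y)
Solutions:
 v(y) = (C1*sin(sqrt(6)*y/2) + C2*cos(sqrt(6)*y/2))*exp(-sqrt(6)*y/2) + (C3*sin(sqrt(6)*y/2) + C4*cos(sqrt(6)*y/2))*exp(sqrt(6)*y/2)


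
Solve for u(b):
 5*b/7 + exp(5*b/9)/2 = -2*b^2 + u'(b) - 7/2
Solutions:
 u(b) = C1 + 2*b^3/3 + 5*b^2/14 + 7*b/2 + 9*exp(5*b/9)/10


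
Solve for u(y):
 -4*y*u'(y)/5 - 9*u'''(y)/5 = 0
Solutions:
 u(y) = C1 + Integral(C2*airyai(-2^(2/3)*3^(1/3)*y/3) + C3*airybi(-2^(2/3)*3^(1/3)*y/3), y)


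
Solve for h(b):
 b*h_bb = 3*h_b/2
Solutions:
 h(b) = C1 + C2*b^(5/2)


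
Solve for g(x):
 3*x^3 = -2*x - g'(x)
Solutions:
 g(x) = C1 - 3*x^4/4 - x^2


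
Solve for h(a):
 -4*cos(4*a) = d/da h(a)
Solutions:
 h(a) = C1 - sin(4*a)


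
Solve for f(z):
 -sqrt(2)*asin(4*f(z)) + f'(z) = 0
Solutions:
 Integral(1/asin(4*_y), (_y, f(z))) = C1 + sqrt(2)*z


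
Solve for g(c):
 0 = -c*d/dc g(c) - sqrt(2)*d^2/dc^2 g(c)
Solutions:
 g(c) = C1 + C2*erf(2^(1/4)*c/2)


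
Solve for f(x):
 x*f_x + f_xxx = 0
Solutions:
 f(x) = C1 + Integral(C2*airyai(-x) + C3*airybi(-x), x)


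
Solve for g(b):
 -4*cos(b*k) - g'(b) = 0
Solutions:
 g(b) = C1 - 4*sin(b*k)/k


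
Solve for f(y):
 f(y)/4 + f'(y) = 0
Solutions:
 f(y) = C1*exp(-y/4)


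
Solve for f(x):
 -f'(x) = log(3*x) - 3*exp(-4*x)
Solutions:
 f(x) = C1 - x*log(x) + x*(1 - log(3)) - 3*exp(-4*x)/4


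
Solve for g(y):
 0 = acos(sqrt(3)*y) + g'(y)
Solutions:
 g(y) = C1 - y*acos(sqrt(3)*y) + sqrt(3)*sqrt(1 - 3*y^2)/3


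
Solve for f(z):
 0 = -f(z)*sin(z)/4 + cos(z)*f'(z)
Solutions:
 f(z) = C1/cos(z)^(1/4)


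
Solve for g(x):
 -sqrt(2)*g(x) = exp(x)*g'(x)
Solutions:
 g(x) = C1*exp(sqrt(2)*exp(-x))


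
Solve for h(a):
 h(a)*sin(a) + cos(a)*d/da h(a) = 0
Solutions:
 h(a) = C1*cos(a)


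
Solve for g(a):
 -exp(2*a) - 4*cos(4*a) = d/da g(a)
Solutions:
 g(a) = C1 - exp(2*a)/2 - sin(4*a)


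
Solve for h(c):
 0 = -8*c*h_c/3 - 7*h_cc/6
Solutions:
 h(c) = C1 + C2*erf(2*sqrt(14)*c/7)


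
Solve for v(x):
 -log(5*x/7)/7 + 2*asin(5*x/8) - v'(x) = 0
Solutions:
 v(x) = C1 - x*log(x)/7 + 2*x*asin(5*x/8) - x*log(5)/7 + x/7 + x*log(7)/7 + 2*sqrt(64 - 25*x^2)/5


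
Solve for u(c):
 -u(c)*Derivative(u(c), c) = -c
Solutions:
 u(c) = -sqrt(C1 + c^2)
 u(c) = sqrt(C1 + c^2)


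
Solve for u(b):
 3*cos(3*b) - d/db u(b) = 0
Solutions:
 u(b) = C1 + sin(3*b)


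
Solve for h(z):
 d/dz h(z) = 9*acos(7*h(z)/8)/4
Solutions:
 Integral(1/acos(7*_y/8), (_y, h(z))) = C1 + 9*z/4


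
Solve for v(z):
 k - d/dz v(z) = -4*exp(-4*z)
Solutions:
 v(z) = C1 + k*z - exp(-4*z)


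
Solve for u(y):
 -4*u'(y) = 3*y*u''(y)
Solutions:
 u(y) = C1 + C2/y^(1/3)


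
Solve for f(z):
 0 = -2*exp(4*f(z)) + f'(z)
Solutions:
 f(z) = log(-(-1/(C1 + 8*z))^(1/4))
 f(z) = log(-1/(C1 + 8*z))/4
 f(z) = log(-I*(-1/(C1 + 8*z))^(1/4))
 f(z) = log(I*(-1/(C1 + 8*z))^(1/4))


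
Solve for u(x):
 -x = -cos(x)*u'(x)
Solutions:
 u(x) = C1 + Integral(x/cos(x), x)


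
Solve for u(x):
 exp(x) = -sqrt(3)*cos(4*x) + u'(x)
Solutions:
 u(x) = C1 + exp(x) + sqrt(3)*sin(4*x)/4


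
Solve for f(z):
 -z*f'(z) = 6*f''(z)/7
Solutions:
 f(z) = C1 + C2*erf(sqrt(21)*z/6)


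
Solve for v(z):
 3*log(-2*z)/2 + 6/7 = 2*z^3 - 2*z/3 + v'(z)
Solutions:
 v(z) = C1 - z^4/2 + z^2/3 + 3*z*log(-z)/2 + 3*z*(-3 + 7*log(2))/14


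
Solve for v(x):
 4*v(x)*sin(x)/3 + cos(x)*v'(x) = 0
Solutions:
 v(x) = C1*cos(x)^(4/3)


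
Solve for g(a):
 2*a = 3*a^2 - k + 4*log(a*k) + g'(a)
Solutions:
 g(a) = C1 - a^3 + a^2 + a*(k + 4) - 4*a*log(a*k)


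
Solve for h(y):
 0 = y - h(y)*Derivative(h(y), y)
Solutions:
 h(y) = -sqrt(C1 + y^2)
 h(y) = sqrt(C1 + y^2)


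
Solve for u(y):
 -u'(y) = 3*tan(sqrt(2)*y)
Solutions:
 u(y) = C1 + 3*sqrt(2)*log(cos(sqrt(2)*y))/2


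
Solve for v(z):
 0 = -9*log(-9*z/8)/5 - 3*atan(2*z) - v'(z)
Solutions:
 v(z) = C1 - 9*z*log(-z)/5 - 3*z*atan(2*z) - 4*z*log(3) + 2*z*log(6)/5 + 9*z/5 + 5*z*log(2) + 3*log(4*z^2 + 1)/4


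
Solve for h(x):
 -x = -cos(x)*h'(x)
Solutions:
 h(x) = C1 + Integral(x/cos(x), x)


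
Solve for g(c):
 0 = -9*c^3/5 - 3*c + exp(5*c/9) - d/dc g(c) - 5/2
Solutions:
 g(c) = C1 - 9*c^4/20 - 3*c^2/2 - 5*c/2 + 9*exp(5*c/9)/5


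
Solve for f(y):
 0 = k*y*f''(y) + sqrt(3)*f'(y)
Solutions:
 f(y) = C1 + y^(((re(k) - sqrt(3))*re(k) + im(k)^2)/(re(k)^2 + im(k)^2))*(C2*sin(sqrt(3)*log(y)*Abs(im(k))/(re(k)^2 + im(k)^2)) + C3*cos(sqrt(3)*log(y)*im(k)/(re(k)^2 + im(k)^2)))


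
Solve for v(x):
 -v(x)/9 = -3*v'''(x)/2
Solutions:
 v(x) = C3*exp(2^(1/3)*x/3) + (C1*sin(2^(1/3)*sqrt(3)*x/6) + C2*cos(2^(1/3)*sqrt(3)*x/6))*exp(-2^(1/3)*x/6)


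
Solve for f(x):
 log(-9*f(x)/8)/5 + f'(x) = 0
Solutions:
 5*Integral(1/(log(-_y) - 3*log(6) + 5*log(3)), (_y, f(x))) = C1 - x


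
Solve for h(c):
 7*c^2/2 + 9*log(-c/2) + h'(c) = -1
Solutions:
 h(c) = C1 - 7*c^3/6 - 9*c*log(-c) + c*(9*log(2) + 8)


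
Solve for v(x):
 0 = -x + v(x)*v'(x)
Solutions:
 v(x) = -sqrt(C1 + x^2)
 v(x) = sqrt(C1 + x^2)


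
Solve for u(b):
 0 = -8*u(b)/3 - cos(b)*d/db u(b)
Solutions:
 u(b) = C1*(sin(b) - 1)^(4/3)/(sin(b) + 1)^(4/3)


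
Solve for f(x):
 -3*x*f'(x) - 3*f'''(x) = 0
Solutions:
 f(x) = C1 + Integral(C2*airyai(-x) + C3*airybi(-x), x)


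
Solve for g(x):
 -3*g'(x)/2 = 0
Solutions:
 g(x) = C1


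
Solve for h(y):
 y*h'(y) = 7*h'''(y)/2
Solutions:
 h(y) = C1 + Integral(C2*airyai(2^(1/3)*7^(2/3)*y/7) + C3*airybi(2^(1/3)*7^(2/3)*y/7), y)


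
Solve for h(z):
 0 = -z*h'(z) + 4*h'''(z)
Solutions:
 h(z) = C1 + Integral(C2*airyai(2^(1/3)*z/2) + C3*airybi(2^(1/3)*z/2), z)


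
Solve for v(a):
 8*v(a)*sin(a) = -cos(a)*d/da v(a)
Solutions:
 v(a) = C1*cos(a)^8


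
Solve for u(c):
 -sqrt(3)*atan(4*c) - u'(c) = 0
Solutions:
 u(c) = C1 - sqrt(3)*(c*atan(4*c) - log(16*c^2 + 1)/8)


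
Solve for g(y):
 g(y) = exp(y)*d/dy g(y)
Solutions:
 g(y) = C1*exp(-exp(-y))


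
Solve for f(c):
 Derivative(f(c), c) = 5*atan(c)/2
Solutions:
 f(c) = C1 + 5*c*atan(c)/2 - 5*log(c^2 + 1)/4


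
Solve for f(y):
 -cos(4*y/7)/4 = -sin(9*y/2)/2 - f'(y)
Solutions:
 f(y) = C1 + 7*sin(4*y/7)/16 + cos(9*y/2)/9


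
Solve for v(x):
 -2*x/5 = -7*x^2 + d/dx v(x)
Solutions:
 v(x) = C1 + 7*x^3/3 - x^2/5


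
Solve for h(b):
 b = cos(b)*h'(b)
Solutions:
 h(b) = C1 + Integral(b/cos(b), b)


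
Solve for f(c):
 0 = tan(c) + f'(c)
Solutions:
 f(c) = C1 + log(cos(c))


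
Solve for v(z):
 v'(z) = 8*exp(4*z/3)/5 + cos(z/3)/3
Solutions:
 v(z) = C1 + 6*exp(4*z/3)/5 + sin(z/3)


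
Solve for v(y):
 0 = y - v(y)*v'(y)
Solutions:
 v(y) = -sqrt(C1 + y^2)
 v(y) = sqrt(C1 + y^2)


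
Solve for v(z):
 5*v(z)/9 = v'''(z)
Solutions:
 v(z) = C3*exp(15^(1/3)*z/3) + (C1*sin(3^(5/6)*5^(1/3)*z/6) + C2*cos(3^(5/6)*5^(1/3)*z/6))*exp(-15^(1/3)*z/6)


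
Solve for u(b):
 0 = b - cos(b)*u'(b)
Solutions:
 u(b) = C1 + Integral(b/cos(b), b)


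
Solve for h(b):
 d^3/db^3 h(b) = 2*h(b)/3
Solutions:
 h(b) = C3*exp(2^(1/3)*3^(2/3)*b/3) + (C1*sin(2^(1/3)*3^(1/6)*b/2) + C2*cos(2^(1/3)*3^(1/6)*b/2))*exp(-2^(1/3)*3^(2/3)*b/6)


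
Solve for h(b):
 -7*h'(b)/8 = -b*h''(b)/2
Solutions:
 h(b) = C1 + C2*b^(11/4)


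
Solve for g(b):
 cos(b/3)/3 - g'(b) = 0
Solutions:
 g(b) = C1 + sin(b/3)


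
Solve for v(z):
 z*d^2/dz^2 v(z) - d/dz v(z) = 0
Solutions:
 v(z) = C1 + C2*z^2


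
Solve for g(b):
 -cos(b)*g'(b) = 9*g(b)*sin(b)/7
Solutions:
 g(b) = C1*cos(b)^(9/7)


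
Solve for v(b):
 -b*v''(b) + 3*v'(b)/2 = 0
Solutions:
 v(b) = C1 + C2*b^(5/2)


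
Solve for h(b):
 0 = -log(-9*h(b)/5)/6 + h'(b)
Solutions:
 -6*Integral(1/(log(-_y) - log(5) + 2*log(3)), (_y, h(b))) = C1 - b


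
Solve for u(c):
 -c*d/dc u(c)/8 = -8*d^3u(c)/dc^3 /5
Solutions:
 u(c) = C1 + Integral(C2*airyai(5^(1/3)*c/4) + C3*airybi(5^(1/3)*c/4), c)


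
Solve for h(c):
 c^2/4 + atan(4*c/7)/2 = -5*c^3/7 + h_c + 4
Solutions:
 h(c) = C1 + 5*c^4/28 + c^3/12 + c*atan(4*c/7)/2 - 4*c - 7*log(16*c^2 + 49)/16


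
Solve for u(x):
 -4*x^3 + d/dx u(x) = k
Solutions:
 u(x) = C1 + k*x + x^4


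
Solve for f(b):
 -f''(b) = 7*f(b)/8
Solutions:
 f(b) = C1*sin(sqrt(14)*b/4) + C2*cos(sqrt(14)*b/4)


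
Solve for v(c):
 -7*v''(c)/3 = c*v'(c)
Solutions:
 v(c) = C1 + C2*erf(sqrt(42)*c/14)


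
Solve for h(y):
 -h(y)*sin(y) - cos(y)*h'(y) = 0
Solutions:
 h(y) = C1*cos(y)


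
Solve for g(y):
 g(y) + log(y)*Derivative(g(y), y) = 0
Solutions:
 g(y) = C1*exp(-li(y))


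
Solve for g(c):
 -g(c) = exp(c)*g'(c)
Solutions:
 g(c) = C1*exp(exp(-c))


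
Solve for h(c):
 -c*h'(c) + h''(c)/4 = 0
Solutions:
 h(c) = C1 + C2*erfi(sqrt(2)*c)


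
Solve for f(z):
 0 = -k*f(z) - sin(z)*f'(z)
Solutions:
 f(z) = C1*exp(k*(-log(cos(z) - 1) + log(cos(z) + 1))/2)


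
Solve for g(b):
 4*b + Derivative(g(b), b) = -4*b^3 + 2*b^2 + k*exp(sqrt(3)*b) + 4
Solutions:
 g(b) = C1 - b^4 + 2*b^3/3 - 2*b^2 + 4*b + sqrt(3)*k*exp(sqrt(3)*b)/3


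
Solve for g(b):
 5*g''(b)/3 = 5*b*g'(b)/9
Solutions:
 g(b) = C1 + C2*erfi(sqrt(6)*b/6)


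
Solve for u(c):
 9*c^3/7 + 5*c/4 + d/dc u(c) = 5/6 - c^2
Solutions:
 u(c) = C1 - 9*c^4/28 - c^3/3 - 5*c^2/8 + 5*c/6


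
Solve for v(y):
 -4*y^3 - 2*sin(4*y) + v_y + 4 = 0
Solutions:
 v(y) = C1 + y^4 - 4*y - cos(4*y)/2


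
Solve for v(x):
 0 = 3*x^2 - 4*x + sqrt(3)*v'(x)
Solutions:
 v(x) = C1 - sqrt(3)*x^3/3 + 2*sqrt(3)*x^2/3


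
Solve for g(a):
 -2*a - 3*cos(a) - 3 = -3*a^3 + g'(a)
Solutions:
 g(a) = C1 + 3*a^4/4 - a^2 - 3*a - 3*sin(a)


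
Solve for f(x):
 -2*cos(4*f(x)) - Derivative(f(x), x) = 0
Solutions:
 f(x) = -asin((C1 + exp(16*x))/(C1 - exp(16*x)))/4 + pi/4
 f(x) = asin((C1 + exp(16*x))/(C1 - exp(16*x)))/4


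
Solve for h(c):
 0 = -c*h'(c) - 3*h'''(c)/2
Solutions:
 h(c) = C1 + Integral(C2*airyai(-2^(1/3)*3^(2/3)*c/3) + C3*airybi(-2^(1/3)*3^(2/3)*c/3), c)


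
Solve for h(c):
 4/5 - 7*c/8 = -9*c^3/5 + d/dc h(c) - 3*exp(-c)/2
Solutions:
 h(c) = C1 + 9*c^4/20 - 7*c^2/16 + 4*c/5 - 3*exp(-c)/2


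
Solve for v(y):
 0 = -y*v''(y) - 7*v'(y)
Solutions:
 v(y) = C1 + C2/y^6


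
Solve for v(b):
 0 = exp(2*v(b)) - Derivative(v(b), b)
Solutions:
 v(b) = log(-sqrt(-1/(C1 + b))) - log(2)/2
 v(b) = log(-1/(C1 + b))/2 - log(2)/2


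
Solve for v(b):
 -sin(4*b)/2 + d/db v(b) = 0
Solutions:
 v(b) = C1 - cos(4*b)/8


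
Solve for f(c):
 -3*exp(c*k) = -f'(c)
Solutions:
 f(c) = C1 + 3*exp(c*k)/k


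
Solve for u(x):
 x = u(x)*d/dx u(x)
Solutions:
 u(x) = -sqrt(C1 + x^2)
 u(x) = sqrt(C1 + x^2)


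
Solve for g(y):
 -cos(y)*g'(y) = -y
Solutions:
 g(y) = C1 + Integral(y/cos(y), y)


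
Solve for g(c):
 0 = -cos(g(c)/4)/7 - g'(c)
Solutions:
 c/7 - 2*log(sin(g(c)/4) - 1) + 2*log(sin(g(c)/4) + 1) = C1


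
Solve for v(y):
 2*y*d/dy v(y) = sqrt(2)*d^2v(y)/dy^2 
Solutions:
 v(y) = C1 + C2*erfi(2^(3/4)*y/2)


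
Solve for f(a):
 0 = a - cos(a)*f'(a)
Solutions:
 f(a) = C1 + Integral(a/cos(a), a)


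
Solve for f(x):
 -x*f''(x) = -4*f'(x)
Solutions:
 f(x) = C1 + C2*x^5


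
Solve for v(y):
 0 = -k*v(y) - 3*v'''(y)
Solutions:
 v(y) = C1*exp(3^(2/3)*y*(-k)^(1/3)/3) + C2*exp(y*(-k)^(1/3)*(-3^(2/3) + 3*3^(1/6)*I)/6) + C3*exp(-y*(-k)^(1/3)*(3^(2/3) + 3*3^(1/6)*I)/6)


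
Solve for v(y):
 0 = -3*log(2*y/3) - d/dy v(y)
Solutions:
 v(y) = C1 - 3*y*log(y) + y*log(27/8) + 3*y


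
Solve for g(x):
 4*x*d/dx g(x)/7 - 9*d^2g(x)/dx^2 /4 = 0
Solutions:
 g(x) = C1 + C2*erfi(2*sqrt(14)*x/21)


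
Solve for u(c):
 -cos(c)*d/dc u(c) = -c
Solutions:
 u(c) = C1 + Integral(c/cos(c), c)


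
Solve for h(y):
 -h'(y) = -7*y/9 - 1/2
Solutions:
 h(y) = C1 + 7*y^2/18 + y/2


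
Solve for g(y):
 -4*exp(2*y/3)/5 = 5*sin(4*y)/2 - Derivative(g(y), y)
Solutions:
 g(y) = C1 + 6*exp(2*y/3)/5 - 5*cos(4*y)/8


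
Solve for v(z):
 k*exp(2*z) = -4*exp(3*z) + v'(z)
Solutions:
 v(z) = C1 + k*exp(2*z)/2 + 4*exp(3*z)/3


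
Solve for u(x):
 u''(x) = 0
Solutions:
 u(x) = C1 + C2*x


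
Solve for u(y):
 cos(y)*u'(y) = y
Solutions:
 u(y) = C1 + Integral(y/cos(y), y)


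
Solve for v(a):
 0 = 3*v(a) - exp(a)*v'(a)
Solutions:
 v(a) = C1*exp(-3*exp(-a))


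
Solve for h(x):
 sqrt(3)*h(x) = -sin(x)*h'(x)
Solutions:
 h(x) = C1*(cos(x) + 1)^(sqrt(3)/2)/(cos(x) - 1)^(sqrt(3)/2)


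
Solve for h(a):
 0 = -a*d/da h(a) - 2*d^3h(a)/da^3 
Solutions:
 h(a) = C1 + Integral(C2*airyai(-2^(2/3)*a/2) + C3*airybi(-2^(2/3)*a/2), a)


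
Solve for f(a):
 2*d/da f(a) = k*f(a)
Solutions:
 f(a) = C1*exp(a*k/2)


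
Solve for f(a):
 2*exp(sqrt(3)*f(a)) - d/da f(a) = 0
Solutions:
 f(a) = sqrt(3)*(2*log(-1/(C1 + 2*a)) - log(3))/6


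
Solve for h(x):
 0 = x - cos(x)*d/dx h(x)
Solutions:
 h(x) = C1 + Integral(x/cos(x), x)


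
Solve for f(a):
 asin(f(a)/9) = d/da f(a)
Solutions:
 Integral(1/asin(_y/9), (_y, f(a))) = C1 + a


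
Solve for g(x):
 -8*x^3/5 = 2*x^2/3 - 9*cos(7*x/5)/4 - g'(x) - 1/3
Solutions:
 g(x) = C1 + 2*x^4/5 + 2*x^3/9 - x/3 - 45*sin(7*x/5)/28


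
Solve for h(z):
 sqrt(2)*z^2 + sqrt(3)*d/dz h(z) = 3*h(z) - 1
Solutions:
 h(z) = C1*exp(sqrt(3)*z) + sqrt(2)*z^2/3 + 2*sqrt(6)*z/9 + 2*sqrt(2)/9 + 1/3


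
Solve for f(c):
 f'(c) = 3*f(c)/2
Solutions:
 f(c) = C1*exp(3*c/2)


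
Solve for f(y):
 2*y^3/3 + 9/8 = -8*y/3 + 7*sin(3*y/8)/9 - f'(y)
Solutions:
 f(y) = C1 - y^4/6 - 4*y^2/3 - 9*y/8 - 56*cos(3*y/8)/27


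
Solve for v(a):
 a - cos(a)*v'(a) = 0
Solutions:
 v(a) = C1 + Integral(a/cos(a), a)


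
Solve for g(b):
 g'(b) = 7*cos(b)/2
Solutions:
 g(b) = C1 + 7*sin(b)/2


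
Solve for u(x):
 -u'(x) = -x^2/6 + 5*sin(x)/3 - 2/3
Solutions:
 u(x) = C1 + x^3/18 + 2*x/3 + 5*cos(x)/3


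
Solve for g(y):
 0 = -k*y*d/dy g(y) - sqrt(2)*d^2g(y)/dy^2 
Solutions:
 g(y) = Piecewise((-2^(3/4)*sqrt(pi)*C1*erf(2^(1/4)*sqrt(k)*y/2)/(2*sqrt(k)) - C2, (k > 0) | (k < 0)), (-C1*y - C2, True))


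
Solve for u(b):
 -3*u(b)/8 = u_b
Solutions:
 u(b) = C1*exp(-3*b/8)


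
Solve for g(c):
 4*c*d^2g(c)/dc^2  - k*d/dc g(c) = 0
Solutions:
 g(c) = C1 + c^(re(k)/4 + 1)*(C2*sin(log(c)*Abs(im(k))/4) + C3*cos(log(c)*im(k)/4))


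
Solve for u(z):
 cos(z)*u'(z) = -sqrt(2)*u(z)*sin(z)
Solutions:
 u(z) = C1*cos(z)^(sqrt(2))


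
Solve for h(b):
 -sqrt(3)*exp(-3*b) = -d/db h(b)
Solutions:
 h(b) = C1 - sqrt(3)*exp(-3*b)/3


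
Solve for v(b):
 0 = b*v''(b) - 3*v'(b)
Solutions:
 v(b) = C1 + C2*b^4


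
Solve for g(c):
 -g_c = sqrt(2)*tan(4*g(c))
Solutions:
 g(c) = -asin(C1*exp(-4*sqrt(2)*c))/4 + pi/4
 g(c) = asin(C1*exp(-4*sqrt(2)*c))/4


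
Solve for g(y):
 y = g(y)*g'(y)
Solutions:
 g(y) = -sqrt(C1 + y^2)
 g(y) = sqrt(C1 + y^2)


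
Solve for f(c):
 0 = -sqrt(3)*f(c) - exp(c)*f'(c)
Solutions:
 f(c) = C1*exp(sqrt(3)*exp(-c))


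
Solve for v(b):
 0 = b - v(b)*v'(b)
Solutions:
 v(b) = -sqrt(C1 + b^2)
 v(b) = sqrt(C1 + b^2)


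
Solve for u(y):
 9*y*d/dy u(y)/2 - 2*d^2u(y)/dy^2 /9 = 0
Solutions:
 u(y) = C1 + C2*erfi(9*sqrt(2)*y/4)


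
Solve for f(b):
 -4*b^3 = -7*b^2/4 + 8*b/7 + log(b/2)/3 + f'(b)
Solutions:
 f(b) = C1 - b^4 + 7*b^3/12 - 4*b^2/7 - b*log(b)/3 + b*log(2)/3 + b/3


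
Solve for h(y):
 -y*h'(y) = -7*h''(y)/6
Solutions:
 h(y) = C1 + C2*erfi(sqrt(21)*y/7)


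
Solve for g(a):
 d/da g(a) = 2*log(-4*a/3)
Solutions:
 g(a) = C1 + 2*a*log(-a) + 2*a*(-log(3) - 1 + 2*log(2))


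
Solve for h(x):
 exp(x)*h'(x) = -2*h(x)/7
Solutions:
 h(x) = C1*exp(2*exp(-x)/7)


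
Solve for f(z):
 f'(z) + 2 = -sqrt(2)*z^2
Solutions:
 f(z) = C1 - sqrt(2)*z^3/3 - 2*z


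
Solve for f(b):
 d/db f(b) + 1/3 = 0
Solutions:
 f(b) = C1 - b/3


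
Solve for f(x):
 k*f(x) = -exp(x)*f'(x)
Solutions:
 f(x) = C1*exp(k*exp(-x))


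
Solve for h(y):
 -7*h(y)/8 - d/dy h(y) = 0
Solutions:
 h(y) = C1*exp(-7*y/8)


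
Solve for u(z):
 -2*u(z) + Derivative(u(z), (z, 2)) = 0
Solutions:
 u(z) = C1*exp(-sqrt(2)*z) + C2*exp(sqrt(2)*z)


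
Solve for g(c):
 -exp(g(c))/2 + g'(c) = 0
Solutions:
 g(c) = log(-1/(C1 + c)) + log(2)


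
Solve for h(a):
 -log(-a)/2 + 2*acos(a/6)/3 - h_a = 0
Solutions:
 h(a) = C1 - a*log(-a)/2 + 2*a*acos(a/6)/3 + a/2 - 2*sqrt(36 - a^2)/3


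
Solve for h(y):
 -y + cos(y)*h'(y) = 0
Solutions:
 h(y) = C1 + Integral(y/cos(y), y)


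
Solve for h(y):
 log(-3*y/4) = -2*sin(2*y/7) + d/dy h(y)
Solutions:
 h(y) = C1 + y*log(-y) - 2*y*log(2) - y + y*log(3) - 7*cos(2*y/7)


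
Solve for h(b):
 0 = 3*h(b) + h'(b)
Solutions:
 h(b) = C1*exp(-3*b)


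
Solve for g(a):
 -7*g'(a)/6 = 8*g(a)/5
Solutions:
 g(a) = C1*exp(-48*a/35)


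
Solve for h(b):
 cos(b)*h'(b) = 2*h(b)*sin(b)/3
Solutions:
 h(b) = C1/cos(b)^(2/3)


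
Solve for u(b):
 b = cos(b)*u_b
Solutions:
 u(b) = C1 + Integral(b/cos(b), b)


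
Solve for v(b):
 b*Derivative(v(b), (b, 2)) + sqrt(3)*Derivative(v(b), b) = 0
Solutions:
 v(b) = C1 + C2*b^(1 - sqrt(3))


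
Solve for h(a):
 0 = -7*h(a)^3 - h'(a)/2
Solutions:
 h(a) = -sqrt(2)*sqrt(-1/(C1 - 14*a))/2
 h(a) = sqrt(2)*sqrt(-1/(C1 - 14*a))/2


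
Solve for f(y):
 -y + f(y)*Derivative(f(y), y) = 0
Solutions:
 f(y) = -sqrt(C1 + y^2)
 f(y) = sqrt(C1 + y^2)


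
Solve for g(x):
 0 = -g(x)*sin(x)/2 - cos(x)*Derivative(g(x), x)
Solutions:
 g(x) = C1*sqrt(cos(x))


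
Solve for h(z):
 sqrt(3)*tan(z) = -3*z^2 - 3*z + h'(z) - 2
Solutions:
 h(z) = C1 + z^3 + 3*z^2/2 + 2*z - sqrt(3)*log(cos(z))


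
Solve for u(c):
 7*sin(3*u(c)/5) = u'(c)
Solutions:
 -7*c + 5*log(cos(3*u(c)/5) - 1)/6 - 5*log(cos(3*u(c)/5) + 1)/6 = C1


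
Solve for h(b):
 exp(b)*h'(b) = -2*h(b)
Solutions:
 h(b) = C1*exp(2*exp(-b))


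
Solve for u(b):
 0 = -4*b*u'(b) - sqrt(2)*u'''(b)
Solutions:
 u(b) = C1 + Integral(C2*airyai(-sqrt(2)*b) + C3*airybi(-sqrt(2)*b), b)


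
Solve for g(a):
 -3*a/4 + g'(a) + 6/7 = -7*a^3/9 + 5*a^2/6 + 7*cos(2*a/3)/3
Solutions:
 g(a) = C1 - 7*a^4/36 + 5*a^3/18 + 3*a^2/8 - 6*a/7 + 7*sin(2*a/3)/2


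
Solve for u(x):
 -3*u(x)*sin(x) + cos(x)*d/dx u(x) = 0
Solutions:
 u(x) = C1/cos(x)^3


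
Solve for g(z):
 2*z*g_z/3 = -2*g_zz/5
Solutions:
 g(z) = C1 + C2*erf(sqrt(30)*z/6)


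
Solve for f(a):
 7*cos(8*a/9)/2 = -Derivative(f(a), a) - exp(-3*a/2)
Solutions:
 f(a) = C1 - 63*sin(8*a/9)/16 + 2*exp(-3*a/2)/3


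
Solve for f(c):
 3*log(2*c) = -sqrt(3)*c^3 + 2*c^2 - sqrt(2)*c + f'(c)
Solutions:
 f(c) = C1 + sqrt(3)*c^4/4 - 2*c^3/3 + sqrt(2)*c^2/2 + 3*c*log(c) - 3*c + c*log(8)


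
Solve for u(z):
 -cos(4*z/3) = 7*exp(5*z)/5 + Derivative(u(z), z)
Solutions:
 u(z) = C1 - 7*exp(5*z)/25 - 3*sin(4*z/3)/4


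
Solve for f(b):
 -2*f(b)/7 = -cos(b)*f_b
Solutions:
 f(b) = C1*(sin(b) + 1)^(1/7)/(sin(b) - 1)^(1/7)


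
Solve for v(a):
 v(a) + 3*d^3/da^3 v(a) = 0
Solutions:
 v(a) = C3*exp(-3^(2/3)*a/3) + (C1*sin(3^(1/6)*a/2) + C2*cos(3^(1/6)*a/2))*exp(3^(2/3)*a/6)


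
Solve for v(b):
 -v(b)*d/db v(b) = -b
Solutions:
 v(b) = -sqrt(C1 + b^2)
 v(b) = sqrt(C1 + b^2)


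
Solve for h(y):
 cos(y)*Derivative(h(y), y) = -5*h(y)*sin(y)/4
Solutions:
 h(y) = C1*cos(y)^(5/4)


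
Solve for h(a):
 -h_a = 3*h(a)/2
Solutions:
 h(a) = C1*exp(-3*a/2)


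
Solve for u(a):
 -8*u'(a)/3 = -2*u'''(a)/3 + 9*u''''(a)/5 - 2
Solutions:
 u(a) = C1 + C2*exp(a*(10*2^(1/3)*5^(2/3)/(81*sqrt(58749) + 19633)^(1/3) + 20 + 2^(2/3)*5^(1/3)*(81*sqrt(58749) + 19633)^(1/3))/162)*sin(10^(1/3)*sqrt(3)*a*(-2^(1/3)*(81*sqrt(58749) + 19633)^(1/3) + 10*5^(1/3)/(81*sqrt(58749) + 19633)^(1/3))/162) + C3*exp(a*(10*2^(1/3)*5^(2/3)/(81*sqrt(58749) + 19633)^(1/3) + 20 + 2^(2/3)*5^(1/3)*(81*sqrt(58749) + 19633)^(1/3))/162)*cos(10^(1/3)*sqrt(3)*a*(-2^(1/3)*(81*sqrt(58749) + 19633)^(1/3) + 10*5^(1/3)/(81*sqrt(58749) + 19633)^(1/3))/162) + C4*exp(a*(-2^(2/3)*5^(1/3)*(81*sqrt(58749) + 19633)^(1/3) - 10*2^(1/3)*5^(2/3)/(81*sqrt(58749) + 19633)^(1/3) + 10)/81) + 3*a/4


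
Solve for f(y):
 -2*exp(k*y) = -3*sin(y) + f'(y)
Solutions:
 f(y) = C1 - 3*cos(y) - 2*exp(k*y)/k


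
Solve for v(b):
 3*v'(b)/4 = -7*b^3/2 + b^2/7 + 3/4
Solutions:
 v(b) = C1 - 7*b^4/6 + 4*b^3/63 + b


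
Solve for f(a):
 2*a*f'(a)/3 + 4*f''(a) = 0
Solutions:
 f(a) = C1 + C2*erf(sqrt(3)*a/6)


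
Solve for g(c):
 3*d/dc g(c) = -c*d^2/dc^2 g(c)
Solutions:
 g(c) = C1 + C2/c^2


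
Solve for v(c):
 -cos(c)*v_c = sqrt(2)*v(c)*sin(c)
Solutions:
 v(c) = C1*cos(c)^(sqrt(2))


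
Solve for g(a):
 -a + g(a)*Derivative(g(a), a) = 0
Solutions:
 g(a) = -sqrt(C1 + a^2)
 g(a) = sqrt(C1 + a^2)


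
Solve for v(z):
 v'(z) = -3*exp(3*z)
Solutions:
 v(z) = C1 - exp(3*z)


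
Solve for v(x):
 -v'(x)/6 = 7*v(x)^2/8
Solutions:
 v(x) = 4/(C1 + 21*x)


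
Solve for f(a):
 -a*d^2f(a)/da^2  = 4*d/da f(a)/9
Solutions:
 f(a) = C1 + C2*a^(5/9)


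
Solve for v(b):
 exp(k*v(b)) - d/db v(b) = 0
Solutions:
 v(b) = Piecewise((log(-1/(C1*k + b*k))/k, Ne(k, 0)), (nan, True))
 v(b) = Piecewise((C1 + b, Eq(k, 0)), (nan, True))


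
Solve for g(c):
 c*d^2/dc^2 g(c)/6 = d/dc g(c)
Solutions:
 g(c) = C1 + C2*c^7


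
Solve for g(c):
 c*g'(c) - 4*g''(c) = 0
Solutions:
 g(c) = C1 + C2*erfi(sqrt(2)*c/4)


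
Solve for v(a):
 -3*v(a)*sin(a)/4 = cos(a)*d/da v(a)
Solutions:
 v(a) = C1*cos(a)^(3/4)


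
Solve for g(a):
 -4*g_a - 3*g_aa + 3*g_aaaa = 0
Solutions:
 g(a) = C1 + C2*exp(-3^(1/3)*a*(3^(1/3)/(sqrt(33) + 6)^(1/3) + (sqrt(33) + 6)^(1/3))/6)*sin(3^(1/6)*a*(-3^(2/3)*(sqrt(33) + 6)^(1/3) + 3/(sqrt(33) + 6)^(1/3))/6) + C3*exp(-3^(1/3)*a*(3^(1/3)/(sqrt(33) + 6)^(1/3) + (sqrt(33) + 6)^(1/3))/6)*cos(3^(1/6)*a*(-3^(2/3)*(sqrt(33) + 6)^(1/3) + 3/(sqrt(33) + 6)^(1/3))/6) + C4*exp(3^(1/3)*a*(3^(1/3)/(sqrt(33) + 6)^(1/3) + (sqrt(33) + 6)^(1/3))/3)


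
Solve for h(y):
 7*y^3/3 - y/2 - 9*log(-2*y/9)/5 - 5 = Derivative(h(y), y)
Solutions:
 h(y) = C1 + 7*y^4/12 - y^2/4 - 9*y*log(-y)/5 + y*(-16 - 9*log(2) + 18*log(3))/5


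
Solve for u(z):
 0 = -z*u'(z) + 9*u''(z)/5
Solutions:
 u(z) = C1 + C2*erfi(sqrt(10)*z/6)


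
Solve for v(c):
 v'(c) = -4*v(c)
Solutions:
 v(c) = C1*exp(-4*c)


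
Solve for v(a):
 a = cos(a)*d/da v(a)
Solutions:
 v(a) = C1 + Integral(a/cos(a), a)


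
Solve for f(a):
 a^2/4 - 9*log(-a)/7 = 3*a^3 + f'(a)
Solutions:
 f(a) = C1 - 3*a^4/4 + a^3/12 - 9*a*log(-a)/7 + 9*a/7


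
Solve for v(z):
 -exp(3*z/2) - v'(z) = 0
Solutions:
 v(z) = C1 - 2*exp(3*z/2)/3


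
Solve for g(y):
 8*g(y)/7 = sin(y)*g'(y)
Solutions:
 g(y) = C1*(cos(y) - 1)^(4/7)/(cos(y) + 1)^(4/7)


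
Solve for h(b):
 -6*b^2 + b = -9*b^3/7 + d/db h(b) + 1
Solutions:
 h(b) = C1 + 9*b^4/28 - 2*b^3 + b^2/2 - b


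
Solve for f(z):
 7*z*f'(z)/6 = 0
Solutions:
 f(z) = C1


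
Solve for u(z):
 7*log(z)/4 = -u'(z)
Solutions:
 u(z) = C1 - 7*z*log(z)/4 + 7*z/4


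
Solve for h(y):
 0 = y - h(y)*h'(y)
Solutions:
 h(y) = -sqrt(C1 + y^2)
 h(y) = sqrt(C1 + y^2)


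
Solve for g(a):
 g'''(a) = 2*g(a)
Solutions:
 g(a) = C3*exp(2^(1/3)*a) + (C1*sin(2^(1/3)*sqrt(3)*a/2) + C2*cos(2^(1/3)*sqrt(3)*a/2))*exp(-2^(1/3)*a/2)


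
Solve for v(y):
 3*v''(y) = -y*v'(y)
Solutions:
 v(y) = C1 + C2*erf(sqrt(6)*y/6)


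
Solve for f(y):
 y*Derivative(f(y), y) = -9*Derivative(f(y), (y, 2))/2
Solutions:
 f(y) = C1 + C2*erf(y/3)


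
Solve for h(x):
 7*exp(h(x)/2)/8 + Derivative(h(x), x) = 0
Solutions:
 h(x) = 2*log(1/(C1 + 7*x)) + 8*log(2)


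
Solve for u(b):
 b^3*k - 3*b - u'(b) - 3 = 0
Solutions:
 u(b) = C1 + b^4*k/4 - 3*b^2/2 - 3*b
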